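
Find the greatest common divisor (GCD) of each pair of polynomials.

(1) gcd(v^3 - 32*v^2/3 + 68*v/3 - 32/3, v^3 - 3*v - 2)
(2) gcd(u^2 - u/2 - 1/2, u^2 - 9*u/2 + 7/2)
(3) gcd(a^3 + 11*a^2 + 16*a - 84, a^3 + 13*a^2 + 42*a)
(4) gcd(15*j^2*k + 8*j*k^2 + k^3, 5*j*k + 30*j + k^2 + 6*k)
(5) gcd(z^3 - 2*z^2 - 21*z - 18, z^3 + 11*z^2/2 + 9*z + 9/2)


(1) = v - 2
(2) = gcd((u - 1)*(u + 1/2), (u - 7/2)*(u - 1)) = u - 1
(3) = a^2 + 13*a + 42
(4) = gcd(k*(3*j + k)*(5*j + k), (5*j + k)*(k + 6)) = 5*j + k
(5) = gcd((z - 6)*(z + 1)*(z + 3), (z + 1)*(z + 3/2)*(z + 3)) = z^2 + 4*z + 3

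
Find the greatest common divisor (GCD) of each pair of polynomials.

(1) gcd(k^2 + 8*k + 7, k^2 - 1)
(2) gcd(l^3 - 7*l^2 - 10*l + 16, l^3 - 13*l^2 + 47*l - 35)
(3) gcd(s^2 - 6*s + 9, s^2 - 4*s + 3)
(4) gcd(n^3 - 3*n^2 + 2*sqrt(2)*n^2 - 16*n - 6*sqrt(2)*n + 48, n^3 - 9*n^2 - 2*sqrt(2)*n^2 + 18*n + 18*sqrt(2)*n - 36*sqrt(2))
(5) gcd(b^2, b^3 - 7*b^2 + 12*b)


(1) = gcd((k + 1)*(k + 7), (k - 1)*(k + 1)) = k + 1
(2) = gcd((l - 8)*(l - 1)*(l + 2), (l - 7)*(l - 5)*(l - 1)) = l - 1
(3) = gcd((s - 3)^2, (s - 3)*(s - 1)) = s - 3
(4) = n^2 + n*(-3 - 2*sqrt(2)) + 6*sqrt(2)
(5) = gcd(b^2, b*(b - 4)*(b - 3)) = b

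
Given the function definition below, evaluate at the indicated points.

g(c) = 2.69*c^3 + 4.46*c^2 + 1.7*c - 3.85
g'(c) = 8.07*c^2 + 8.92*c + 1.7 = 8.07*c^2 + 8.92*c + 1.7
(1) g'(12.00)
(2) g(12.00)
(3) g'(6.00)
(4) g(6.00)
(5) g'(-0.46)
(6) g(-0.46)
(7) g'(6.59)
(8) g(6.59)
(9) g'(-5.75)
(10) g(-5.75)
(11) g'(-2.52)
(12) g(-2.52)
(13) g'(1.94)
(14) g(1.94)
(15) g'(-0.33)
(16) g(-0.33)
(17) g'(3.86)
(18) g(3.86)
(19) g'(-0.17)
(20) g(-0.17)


(1) = 1270.82
(2) = 5307.11
(3) = 345.74
(4) = 747.95
(5) = -0.70
(6) = -3.95
(7) = 410.95
(8) = 970.90
(9) = 217.22
(10) = -377.56
(11) = 30.47
(12) = -22.86
(13) = 49.38
(14) = 35.87
(15) = -0.36
(16) = -4.02
(17) = 156.37
(18) = 223.87
(19) = 0.42
(20) = -4.02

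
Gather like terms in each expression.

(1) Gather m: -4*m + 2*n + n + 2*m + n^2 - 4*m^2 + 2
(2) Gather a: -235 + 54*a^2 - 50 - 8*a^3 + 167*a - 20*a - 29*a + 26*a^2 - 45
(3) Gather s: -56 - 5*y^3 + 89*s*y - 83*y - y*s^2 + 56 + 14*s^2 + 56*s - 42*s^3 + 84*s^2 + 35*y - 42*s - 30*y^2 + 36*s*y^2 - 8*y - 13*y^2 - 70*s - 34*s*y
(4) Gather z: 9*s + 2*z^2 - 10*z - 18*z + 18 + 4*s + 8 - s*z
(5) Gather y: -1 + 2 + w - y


(1) = -4*m^2 - 2*m + n^2 + 3*n + 2
(2) = -8*a^3 + 80*a^2 + 118*a - 330
(3) = -42*s^3 + s^2*(98 - y) + s*(36*y^2 + 55*y - 56) - 5*y^3 - 43*y^2 - 56*y
(4) = 13*s + 2*z^2 + z*(-s - 28) + 26
(5) = w - y + 1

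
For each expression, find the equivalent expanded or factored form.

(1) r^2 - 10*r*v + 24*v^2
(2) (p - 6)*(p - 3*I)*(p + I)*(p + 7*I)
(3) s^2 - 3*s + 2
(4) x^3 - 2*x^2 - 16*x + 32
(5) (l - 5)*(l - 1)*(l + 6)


(1) = (r - 6*v)*(r - 4*v)
(2) = p^4 - 6*p^3 + 5*I*p^3 + 17*p^2 - 30*I*p^2 - 102*p + 21*I*p - 126*I
(3) = (s - 2)*(s - 1)
(4) = (x - 4)*(x - 2)*(x + 4)
(5) = l^3 - 31*l + 30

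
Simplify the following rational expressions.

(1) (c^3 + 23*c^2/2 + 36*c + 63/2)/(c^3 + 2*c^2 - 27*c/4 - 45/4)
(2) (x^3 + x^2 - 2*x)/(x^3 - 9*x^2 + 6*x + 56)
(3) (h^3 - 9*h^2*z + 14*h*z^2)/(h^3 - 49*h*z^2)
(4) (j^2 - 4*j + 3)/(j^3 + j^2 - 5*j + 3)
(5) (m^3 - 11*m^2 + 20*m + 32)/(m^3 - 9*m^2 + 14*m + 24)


(1) = (2*c + 14)/(2*c - 5)
(2) = (x^2 - x)/(x^2 - 11*x + 28)
(3) = (h - 2*z)/(h + 7*z)
(4) = (j - 3)/(j^2 + 2*j - 3)
(5) = (m - 8)/(m - 6)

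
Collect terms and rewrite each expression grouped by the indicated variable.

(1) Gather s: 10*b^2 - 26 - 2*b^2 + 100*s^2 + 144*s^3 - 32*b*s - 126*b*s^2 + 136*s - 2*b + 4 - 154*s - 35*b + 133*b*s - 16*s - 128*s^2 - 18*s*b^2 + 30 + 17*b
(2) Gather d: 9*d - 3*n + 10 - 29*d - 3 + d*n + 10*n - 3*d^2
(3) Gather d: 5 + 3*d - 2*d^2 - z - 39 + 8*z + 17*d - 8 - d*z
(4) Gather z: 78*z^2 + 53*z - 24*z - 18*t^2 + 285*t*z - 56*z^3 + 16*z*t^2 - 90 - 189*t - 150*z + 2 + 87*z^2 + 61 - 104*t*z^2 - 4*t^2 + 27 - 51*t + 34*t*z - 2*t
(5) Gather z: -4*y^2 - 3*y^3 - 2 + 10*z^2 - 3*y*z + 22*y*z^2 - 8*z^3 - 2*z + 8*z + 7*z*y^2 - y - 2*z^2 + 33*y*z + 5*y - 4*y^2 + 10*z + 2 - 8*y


(1) = 8*b^2 - 20*b + 144*s^3 + s^2*(-126*b - 28) + s*(-18*b^2 + 101*b - 34) + 8
(2) = -3*d^2 + d*(n - 20) + 7*n + 7
(3) = -2*d^2 + d*(20 - z) + 7*z - 42
(4) = -22*t^2 - 242*t - 56*z^3 + z^2*(165 - 104*t) + z*(16*t^2 + 319*t - 121)
(5) = -3*y^3 - 8*y^2 - 4*y - 8*z^3 + z^2*(22*y + 8) + z*(7*y^2 + 30*y + 16)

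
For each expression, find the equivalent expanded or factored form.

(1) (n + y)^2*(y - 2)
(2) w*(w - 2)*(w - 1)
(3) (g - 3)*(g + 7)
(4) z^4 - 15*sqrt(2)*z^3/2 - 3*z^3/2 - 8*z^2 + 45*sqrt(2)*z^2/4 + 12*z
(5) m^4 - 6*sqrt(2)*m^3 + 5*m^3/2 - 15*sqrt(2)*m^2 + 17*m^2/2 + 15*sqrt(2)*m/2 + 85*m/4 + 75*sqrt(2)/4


(1) = n^2*y - 2*n^2 + 2*n*y^2 - 4*n*y + y^3 - 2*y^2
(2) = w^3 - 3*w^2 + 2*w
(3) = g^2 + 4*g - 21
(4) = z*(z - 3/2)*(z - 8*sqrt(2))*(z + sqrt(2)/2)
(5) = (m + 5/2)*(m - 5*sqrt(2))*(m - 3*sqrt(2)/2)*(m + sqrt(2)/2)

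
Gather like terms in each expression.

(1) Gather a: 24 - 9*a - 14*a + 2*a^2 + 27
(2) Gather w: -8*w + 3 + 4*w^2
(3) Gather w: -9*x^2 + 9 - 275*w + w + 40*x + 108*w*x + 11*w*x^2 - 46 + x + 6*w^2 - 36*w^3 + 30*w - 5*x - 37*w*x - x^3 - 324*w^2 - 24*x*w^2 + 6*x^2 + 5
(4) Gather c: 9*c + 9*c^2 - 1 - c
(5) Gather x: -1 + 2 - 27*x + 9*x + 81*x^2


(1) = 2*a^2 - 23*a + 51
(2) = 4*w^2 - 8*w + 3
(3) = -36*w^3 + w^2*(-24*x - 318) + w*(11*x^2 + 71*x - 244) - x^3 - 3*x^2 + 36*x - 32
(4) = 9*c^2 + 8*c - 1
(5) = 81*x^2 - 18*x + 1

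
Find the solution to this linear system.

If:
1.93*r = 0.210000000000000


Then:
r = 0.11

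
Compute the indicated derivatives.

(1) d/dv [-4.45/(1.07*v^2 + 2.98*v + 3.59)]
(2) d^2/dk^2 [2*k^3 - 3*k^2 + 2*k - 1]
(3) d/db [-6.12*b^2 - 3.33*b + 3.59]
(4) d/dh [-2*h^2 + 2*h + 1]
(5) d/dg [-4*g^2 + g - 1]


(1) = (9.523*v + 13.261)/(1.07*v^2 + 2.98*v + 3.59)^2
(2) = 12*k - 6
(3) = -12.24*b - 3.33
(4) = 2 - 4*h
(5) = 1 - 8*g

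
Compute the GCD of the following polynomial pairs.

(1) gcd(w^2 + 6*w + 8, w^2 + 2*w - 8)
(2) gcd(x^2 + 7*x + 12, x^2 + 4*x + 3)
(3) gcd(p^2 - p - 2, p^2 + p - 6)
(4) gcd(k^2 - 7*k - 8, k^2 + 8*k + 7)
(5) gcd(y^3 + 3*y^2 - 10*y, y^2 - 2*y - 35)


(1) = w + 4
(2) = x + 3
(3) = p - 2
(4) = k + 1
(5) = y + 5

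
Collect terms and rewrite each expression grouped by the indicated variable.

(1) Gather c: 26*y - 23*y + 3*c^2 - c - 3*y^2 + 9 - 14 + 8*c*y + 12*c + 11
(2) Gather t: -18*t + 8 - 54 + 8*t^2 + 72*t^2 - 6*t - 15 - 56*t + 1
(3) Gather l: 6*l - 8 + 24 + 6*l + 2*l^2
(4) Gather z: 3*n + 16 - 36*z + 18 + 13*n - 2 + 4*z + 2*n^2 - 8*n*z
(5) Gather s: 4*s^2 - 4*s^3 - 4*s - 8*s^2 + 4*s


(1) = 3*c^2 + c*(8*y + 11) - 3*y^2 + 3*y + 6
(2) = 80*t^2 - 80*t - 60
(3) = 2*l^2 + 12*l + 16
(4) = 2*n^2 + 16*n + z*(-8*n - 32) + 32
(5) = -4*s^3 - 4*s^2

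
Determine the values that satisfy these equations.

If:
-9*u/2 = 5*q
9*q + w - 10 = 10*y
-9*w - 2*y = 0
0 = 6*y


Then:
q = 10/9
u = -100/81
w = 0
y = 0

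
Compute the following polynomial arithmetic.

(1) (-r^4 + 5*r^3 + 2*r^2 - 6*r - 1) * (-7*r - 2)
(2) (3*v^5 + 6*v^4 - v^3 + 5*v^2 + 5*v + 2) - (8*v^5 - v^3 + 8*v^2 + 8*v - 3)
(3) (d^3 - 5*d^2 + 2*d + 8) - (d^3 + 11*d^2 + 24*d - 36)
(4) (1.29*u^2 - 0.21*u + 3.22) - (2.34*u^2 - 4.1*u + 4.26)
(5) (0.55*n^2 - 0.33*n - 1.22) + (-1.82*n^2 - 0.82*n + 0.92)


(1) = 7*r^5 - 33*r^4 - 24*r^3 + 38*r^2 + 19*r + 2
(2) = -5*v^5 + 6*v^4 - 3*v^2 - 3*v + 5
(3) = -16*d^2 - 22*d + 44
(4) = -1.05*u^2 + 3.89*u - 1.04
(5) = -1.27*n^2 - 1.15*n - 0.3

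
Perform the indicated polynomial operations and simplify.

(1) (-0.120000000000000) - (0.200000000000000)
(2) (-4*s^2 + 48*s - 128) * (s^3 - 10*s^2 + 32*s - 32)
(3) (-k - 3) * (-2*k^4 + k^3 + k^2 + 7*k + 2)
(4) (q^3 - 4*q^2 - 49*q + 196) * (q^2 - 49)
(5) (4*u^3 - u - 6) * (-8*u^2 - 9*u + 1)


(1) = -0.320000000000000
(2) = -4*s^5 + 88*s^4 - 736*s^3 + 2944*s^2 - 5632*s + 4096
(3) = 2*k^5 + 5*k^4 - 4*k^3 - 10*k^2 - 23*k - 6
(4) = q^5 - 4*q^4 - 98*q^3 + 392*q^2 + 2401*q - 9604
(5) = -32*u^5 - 36*u^4 + 12*u^3 + 57*u^2 + 53*u - 6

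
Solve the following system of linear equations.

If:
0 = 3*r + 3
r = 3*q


Then:
q = -1/3
r = -1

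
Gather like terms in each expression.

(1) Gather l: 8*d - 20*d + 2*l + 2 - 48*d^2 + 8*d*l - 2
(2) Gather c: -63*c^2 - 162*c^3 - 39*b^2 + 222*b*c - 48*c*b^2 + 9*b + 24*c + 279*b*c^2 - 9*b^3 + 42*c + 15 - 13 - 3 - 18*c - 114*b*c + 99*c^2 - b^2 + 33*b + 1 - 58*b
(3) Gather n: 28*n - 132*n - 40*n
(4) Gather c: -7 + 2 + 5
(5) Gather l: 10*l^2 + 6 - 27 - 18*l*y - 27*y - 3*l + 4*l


(1) = -48*d^2 - 12*d + l*(8*d + 2)
(2) = -9*b^3 - 40*b^2 - 16*b - 162*c^3 + c^2*(279*b + 36) + c*(-48*b^2 + 108*b + 48)
(3) = -144*n
(4) = 0
(5) = 10*l^2 + l*(1 - 18*y) - 27*y - 21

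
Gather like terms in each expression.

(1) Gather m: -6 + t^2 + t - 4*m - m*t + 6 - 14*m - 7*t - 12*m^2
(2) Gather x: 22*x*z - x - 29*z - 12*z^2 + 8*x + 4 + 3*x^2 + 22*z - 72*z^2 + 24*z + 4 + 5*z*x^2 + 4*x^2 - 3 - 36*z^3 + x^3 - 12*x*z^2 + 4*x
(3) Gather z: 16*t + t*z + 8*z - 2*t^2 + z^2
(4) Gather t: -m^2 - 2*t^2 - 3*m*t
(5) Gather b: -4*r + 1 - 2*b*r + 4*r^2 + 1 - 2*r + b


(1) = -12*m^2 + m*(-t - 18) + t^2 - 6*t
(2) = x^3 + x^2*(5*z + 7) + x*(-12*z^2 + 22*z + 11) - 36*z^3 - 84*z^2 + 17*z + 5
(3) = -2*t^2 + 16*t + z^2 + z*(t + 8)
(4) = -m^2 - 3*m*t - 2*t^2
(5) = b*(1 - 2*r) + 4*r^2 - 6*r + 2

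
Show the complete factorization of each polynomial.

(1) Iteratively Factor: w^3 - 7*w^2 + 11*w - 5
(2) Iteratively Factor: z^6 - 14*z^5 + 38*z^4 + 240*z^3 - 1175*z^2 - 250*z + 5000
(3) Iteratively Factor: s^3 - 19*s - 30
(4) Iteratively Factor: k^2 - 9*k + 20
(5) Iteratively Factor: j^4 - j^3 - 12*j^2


(1) = (w - 1)*(w^2 - 6*w + 5) = (w - 5)*(w - 1)*(w - 1)
(2) = (z - 5)*(z^5 - 9*z^4 - 7*z^3 + 205*z^2 - 150*z - 1000) = (z - 5)^2*(z^4 - 4*z^3 - 27*z^2 + 70*z + 200) = (z - 5)^3*(z^3 + z^2 - 22*z - 40) = (z - 5)^3*(z + 4)*(z^2 - 3*z - 10) = (z - 5)^3*(z + 2)*(z + 4)*(z - 5)
(3) = (s + 3)*(s^2 - 3*s - 10) = (s - 5)*(s + 3)*(s + 2)
(4) = (k - 5)*(k - 4)
(5) = (j)*(j^3 - j^2 - 12*j) = j*(j + 3)*(j^2 - 4*j) = j*(j - 4)*(j + 3)*(j)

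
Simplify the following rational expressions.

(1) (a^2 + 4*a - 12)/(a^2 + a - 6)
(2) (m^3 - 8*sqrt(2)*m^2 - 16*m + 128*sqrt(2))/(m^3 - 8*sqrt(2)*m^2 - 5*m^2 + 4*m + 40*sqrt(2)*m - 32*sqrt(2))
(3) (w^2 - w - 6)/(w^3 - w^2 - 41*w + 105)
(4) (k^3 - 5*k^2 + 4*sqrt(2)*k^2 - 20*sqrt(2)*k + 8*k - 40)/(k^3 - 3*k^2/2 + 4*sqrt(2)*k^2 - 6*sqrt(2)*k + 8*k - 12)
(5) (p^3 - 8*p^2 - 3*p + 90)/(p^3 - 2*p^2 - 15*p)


(1) = (a + 6)/(a + 3)
(2) = (m + 4)/(m - 1)
(3) = (w + 2)/(w^2 + 2*w - 35)
(4) = (2*k - 10)/(2*k - 3)
(5) = (p - 6)/p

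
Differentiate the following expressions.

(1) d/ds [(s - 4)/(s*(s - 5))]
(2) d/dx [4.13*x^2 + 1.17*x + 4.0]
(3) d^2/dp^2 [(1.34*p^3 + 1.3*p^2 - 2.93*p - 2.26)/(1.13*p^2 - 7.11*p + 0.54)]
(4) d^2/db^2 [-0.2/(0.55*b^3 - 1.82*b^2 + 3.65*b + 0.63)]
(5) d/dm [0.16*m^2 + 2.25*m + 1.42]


(1) = (-s^2 + 8*s - 20)/(s^2*(s^2 - 10*s + 25))
(2) = 8.26*x + 1.17
(3) = (147.250838*p^3 - 52.9431*p^2 + 122.016888*p - 247.478112)/(1.442897*p^6 - 27.236277*p^5 + 173.440197*p^4 - 385.456563*p^3 + 82.882926*p^2 - 6.219828*p + 0.157464)
(4) = ((0.66*b - 0.728)*(0.55*b^3 - 1.82*b^2 + 3.65*b + 0.63) - 0.2*(1.65*b^2 - 3.64*b + 3.65)*(3.3*b^2 - 7.28*b + 7.3))/(0.55*b^3 - 1.82*b^2 + 3.65*b + 0.63)^3
(5) = 0.32*m + 2.25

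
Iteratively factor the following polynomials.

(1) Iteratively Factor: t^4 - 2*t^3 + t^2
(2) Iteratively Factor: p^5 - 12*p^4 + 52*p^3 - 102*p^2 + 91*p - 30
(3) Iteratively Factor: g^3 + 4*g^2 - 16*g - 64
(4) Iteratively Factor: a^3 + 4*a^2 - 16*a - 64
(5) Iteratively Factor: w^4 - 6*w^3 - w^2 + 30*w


(1) = (t - 1)*(t^3 - t^2) = t*(t - 1)*(t^2 - t) = t^2*(t - 1)*(t - 1)
(2) = (p - 1)*(p^4 - 11*p^3 + 41*p^2 - 61*p + 30) = (p - 2)*(p - 1)*(p^3 - 9*p^2 + 23*p - 15) = (p - 3)*(p - 2)*(p - 1)*(p^2 - 6*p + 5) = (p - 3)*(p - 2)*(p - 1)^2*(p - 5)
(3) = (g + 4)*(g^2 - 16) = (g + 4)^2*(g - 4)
(4) = (a + 4)*(a^2 - 16) = (a + 4)^2*(a - 4)
(5) = (w - 5)*(w^3 - w^2 - 6*w) = (w - 5)*(w - 3)*(w^2 + 2*w) = w*(w - 5)*(w - 3)*(w + 2)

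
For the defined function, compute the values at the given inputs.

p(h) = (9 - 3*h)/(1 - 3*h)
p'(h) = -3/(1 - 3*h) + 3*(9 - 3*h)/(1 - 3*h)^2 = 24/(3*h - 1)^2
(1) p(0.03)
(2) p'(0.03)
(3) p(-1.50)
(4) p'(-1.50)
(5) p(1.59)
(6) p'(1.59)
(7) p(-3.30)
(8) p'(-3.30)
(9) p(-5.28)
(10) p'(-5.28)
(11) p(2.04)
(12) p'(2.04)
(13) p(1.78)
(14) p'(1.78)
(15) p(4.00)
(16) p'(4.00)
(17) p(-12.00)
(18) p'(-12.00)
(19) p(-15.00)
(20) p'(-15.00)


(1) = 9.79
(2) = 28.98
(3) = 2.45
(4) = 0.79
(5) = -1.12
(6) = 1.69
(7) = 1.73
(8) = 0.20
(9) = 1.48
(10) = 0.08
(11) = -0.56
(12) = 0.92
(13) = -0.84
(14) = 1.27
(15) = 0.27
(16) = 0.20
(17) = 1.22
(18) = 0.02
(19) = 1.17
(20) = 0.01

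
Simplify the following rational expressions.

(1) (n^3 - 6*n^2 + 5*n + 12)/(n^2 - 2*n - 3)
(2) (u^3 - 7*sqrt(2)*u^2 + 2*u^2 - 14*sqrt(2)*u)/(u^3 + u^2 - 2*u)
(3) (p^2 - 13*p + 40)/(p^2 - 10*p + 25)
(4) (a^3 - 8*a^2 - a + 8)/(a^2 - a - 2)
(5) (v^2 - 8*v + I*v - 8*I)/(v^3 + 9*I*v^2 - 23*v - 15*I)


(1) = n - 4
(2) = (u - 7*sqrt(2))/(u - 1)
(3) = (p - 8)/(p - 5)
(4) = (a^2 - 9*a + 8)/(a - 2)
(5) = (v - 8)/(v^2 + 8*I*v - 15)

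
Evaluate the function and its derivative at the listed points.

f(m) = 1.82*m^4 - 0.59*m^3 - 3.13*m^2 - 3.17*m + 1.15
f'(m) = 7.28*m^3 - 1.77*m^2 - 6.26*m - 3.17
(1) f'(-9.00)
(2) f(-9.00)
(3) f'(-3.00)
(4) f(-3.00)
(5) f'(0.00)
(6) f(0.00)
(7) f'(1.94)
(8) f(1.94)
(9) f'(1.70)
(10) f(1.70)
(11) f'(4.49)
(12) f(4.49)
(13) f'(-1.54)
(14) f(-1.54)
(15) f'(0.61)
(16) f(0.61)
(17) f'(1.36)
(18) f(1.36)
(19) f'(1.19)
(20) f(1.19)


(1) = -5397.32
(2) = 12147.28
(3) = -196.88
(4) = 145.84
(5) = -3.17
(6) = 1.15
(7) = 31.18
(8) = 4.69
(9) = 16.84
(10) = -0.98
(11) = 592.02
(12) = 610.11
(13) = -24.32
(14) = 11.00
(15) = -5.99
(16) = -1.83
(17) = 3.36
(18) = -4.21
(19) = -0.86
(20) = -4.40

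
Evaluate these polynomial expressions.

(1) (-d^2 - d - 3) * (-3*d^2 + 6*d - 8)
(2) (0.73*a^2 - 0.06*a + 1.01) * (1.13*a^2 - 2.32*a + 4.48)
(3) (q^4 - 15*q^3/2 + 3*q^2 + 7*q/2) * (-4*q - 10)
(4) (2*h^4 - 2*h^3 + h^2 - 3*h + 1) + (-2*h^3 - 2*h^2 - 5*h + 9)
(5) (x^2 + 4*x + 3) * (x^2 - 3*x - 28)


(1) = 3*d^4 - 3*d^3 + 11*d^2 - 10*d + 24
(2) = 0.8249*a^4 - 1.7614*a^3 + 4.5509*a^2 - 2.612*a + 4.5248
(3) = -4*q^5 + 20*q^4 + 63*q^3 - 44*q^2 - 35*q
(4) = 2*h^4 - 4*h^3 - h^2 - 8*h + 10
(5) = x^4 + x^3 - 37*x^2 - 121*x - 84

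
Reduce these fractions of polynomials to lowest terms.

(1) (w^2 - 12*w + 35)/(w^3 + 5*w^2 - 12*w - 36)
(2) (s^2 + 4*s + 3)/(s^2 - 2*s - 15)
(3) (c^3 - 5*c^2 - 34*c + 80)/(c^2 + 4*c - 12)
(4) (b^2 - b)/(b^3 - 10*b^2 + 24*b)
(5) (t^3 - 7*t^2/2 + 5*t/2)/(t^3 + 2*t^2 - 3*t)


(1) = (w^2 - 12*w + 35)/(w^3 + 5*w^2 - 12*w - 36)
(2) = (s + 1)/(s - 5)
(3) = (c^2 - 3*c - 40)/(c + 6)
(4) = (b - 1)/(b^2 - 10*b + 24)
(5) = (2*t - 5)/(2*t + 6)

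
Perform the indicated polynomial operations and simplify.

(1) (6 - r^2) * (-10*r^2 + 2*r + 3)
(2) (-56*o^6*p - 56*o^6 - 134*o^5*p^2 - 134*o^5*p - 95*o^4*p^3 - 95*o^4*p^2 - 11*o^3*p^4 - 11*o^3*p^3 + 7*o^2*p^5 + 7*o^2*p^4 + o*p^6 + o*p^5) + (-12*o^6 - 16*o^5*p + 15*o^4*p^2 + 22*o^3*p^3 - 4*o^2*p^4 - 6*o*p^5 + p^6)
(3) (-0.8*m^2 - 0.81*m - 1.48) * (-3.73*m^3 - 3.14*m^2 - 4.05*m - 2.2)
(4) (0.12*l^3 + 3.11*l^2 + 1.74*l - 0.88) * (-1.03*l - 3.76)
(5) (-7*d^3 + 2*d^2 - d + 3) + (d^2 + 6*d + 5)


(1) = 10*r^4 - 2*r^3 - 63*r^2 + 12*r + 18
(2) = -56*o^6*p - 68*o^6 - 134*o^5*p^2 - 150*o^5*p - 95*o^4*p^3 - 80*o^4*p^2 - 11*o^3*p^4 + 11*o^3*p^3 + 7*o^2*p^5 + 3*o^2*p^4 + o*p^6 - 5*o*p^5 + p^6
(3) = 2.984*m^5 + 5.5333*m^4 + 11.3038*m^3 + 9.6877*m^2 + 7.776*m + 3.256
(4) = -0.1236*l^4 - 3.6545*l^3 - 13.4858*l^2 - 5.636*l + 3.3088
(5) = -7*d^3 + 3*d^2 + 5*d + 8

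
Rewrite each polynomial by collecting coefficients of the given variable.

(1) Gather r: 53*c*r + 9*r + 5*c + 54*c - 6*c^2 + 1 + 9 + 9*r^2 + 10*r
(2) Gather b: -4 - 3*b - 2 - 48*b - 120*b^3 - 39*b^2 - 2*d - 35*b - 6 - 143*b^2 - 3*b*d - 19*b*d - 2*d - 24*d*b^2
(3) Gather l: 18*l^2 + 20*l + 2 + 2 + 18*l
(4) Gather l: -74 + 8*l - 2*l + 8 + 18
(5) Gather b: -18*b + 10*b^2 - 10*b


(1) = -6*c^2 + 59*c + 9*r^2 + r*(53*c + 19) + 10
(2) = -120*b^3 + b^2*(-24*d - 182) + b*(-22*d - 86) - 4*d - 12
(3) = 18*l^2 + 38*l + 4
(4) = 6*l - 48
(5) = 10*b^2 - 28*b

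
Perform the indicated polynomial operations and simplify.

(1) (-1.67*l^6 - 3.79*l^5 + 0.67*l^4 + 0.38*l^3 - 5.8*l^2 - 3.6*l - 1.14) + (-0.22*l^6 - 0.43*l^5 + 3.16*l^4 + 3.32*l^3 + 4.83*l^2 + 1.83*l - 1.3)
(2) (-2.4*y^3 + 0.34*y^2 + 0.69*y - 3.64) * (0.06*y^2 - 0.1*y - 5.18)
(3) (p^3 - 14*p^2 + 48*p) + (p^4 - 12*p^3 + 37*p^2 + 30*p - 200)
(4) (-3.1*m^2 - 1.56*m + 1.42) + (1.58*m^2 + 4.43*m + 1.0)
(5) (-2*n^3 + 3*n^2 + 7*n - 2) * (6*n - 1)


(1) = -1.89*l^6 - 4.22*l^5 + 3.83*l^4 + 3.7*l^3 - 0.97*l^2 - 1.77*l - 2.44
(2) = -0.144*y^5 + 0.2604*y^4 + 12.4394*y^3 - 2.0486*y^2 - 3.2102*y + 18.8552
(3) = p^4 - 11*p^3 + 23*p^2 + 78*p - 200
(4) = -1.52*m^2 + 2.87*m + 2.42
(5) = -12*n^4 + 20*n^3 + 39*n^2 - 19*n + 2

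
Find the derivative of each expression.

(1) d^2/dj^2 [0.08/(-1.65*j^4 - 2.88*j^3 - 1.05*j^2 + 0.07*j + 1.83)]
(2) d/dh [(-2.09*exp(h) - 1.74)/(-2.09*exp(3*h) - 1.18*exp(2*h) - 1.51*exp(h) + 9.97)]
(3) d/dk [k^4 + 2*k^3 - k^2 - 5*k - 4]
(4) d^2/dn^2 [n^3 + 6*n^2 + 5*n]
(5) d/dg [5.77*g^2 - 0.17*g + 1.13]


(1) = ((1.584*j^2 + 1.3824*j + 0.168)*(1.65*j^4 + 2.88*j^3 + 1.05*j^2 - 0.07*j - 1.83) - 0.08*(6.6*j^3 + 8.64*j^2 + 2.1*j - 0.07)*(13.2*j^3 + 17.28*j^2 + 4.2*j - 0.14))/(1.65*j^4 + 2.88*j^3 + 1.05*j^2 - 0.07*j - 1.83)^3
(2) = (-(2.09*exp(h) + 1.74)*(6.27*exp(2*h) + 2.36*exp(h) + 1.51) + 4.3681*exp(3*h) + 2.4662*exp(2*h) + 3.1559*exp(h) - 20.8373)*exp(h)/(2.09*exp(3*h) + 1.18*exp(2*h) + 1.51*exp(h) - 9.97)^2
(3) = 4*k^3 + 6*k^2 - 2*k - 5
(4) = 6*n + 12
(5) = 11.54*g - 0.17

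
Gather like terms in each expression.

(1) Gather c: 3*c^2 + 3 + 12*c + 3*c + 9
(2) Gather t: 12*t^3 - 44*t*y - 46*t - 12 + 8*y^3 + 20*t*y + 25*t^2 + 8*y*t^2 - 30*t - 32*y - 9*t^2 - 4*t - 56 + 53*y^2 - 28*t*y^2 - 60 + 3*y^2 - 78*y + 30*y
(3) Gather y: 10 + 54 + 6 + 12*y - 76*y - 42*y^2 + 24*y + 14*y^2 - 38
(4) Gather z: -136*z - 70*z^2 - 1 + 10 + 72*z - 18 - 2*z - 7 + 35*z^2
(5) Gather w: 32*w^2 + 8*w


(1) = 3*c^2 + 15*c + 12
(2) = 12*t^3 + t^2*(8*y + 16) + t*(-28*y^2 - 24*y - 80) + 8*y^3 + 56*y^2 - 80*y - 128
(3) = -28*y^2 - 40*y + 32
(4) = -35*z^2 - 66*z - 16
(5) = 32*w^2 + 8*w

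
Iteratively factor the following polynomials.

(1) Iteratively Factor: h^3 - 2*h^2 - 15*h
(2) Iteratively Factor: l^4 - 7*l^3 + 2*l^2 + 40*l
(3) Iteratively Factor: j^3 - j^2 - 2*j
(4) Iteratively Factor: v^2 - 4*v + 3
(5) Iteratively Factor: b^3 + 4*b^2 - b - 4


(1) = (h + 3)*(h^2 - 5*h) = (h - 5)*(h + 3)*(h)
(2) = (l + 2)*(l^3 - 9*l^2 + 20*l) = (l - 5)*(l + 2)*(l^2 - 4*l) = (l - 5)*(l - 4)*(l + 2)*(l)
(3) = (j)*(j^2 - j - 2) = j*(j + 1)*(j - 2)
(4) = (v - 1)*(v - 3)
(5) = (b + 4)*(b^2 - 1) = (b + 1)*(b + 4)*(b - 1)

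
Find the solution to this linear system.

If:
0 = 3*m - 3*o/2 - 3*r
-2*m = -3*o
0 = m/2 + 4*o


Then:
m = 0
o = 0
r = 0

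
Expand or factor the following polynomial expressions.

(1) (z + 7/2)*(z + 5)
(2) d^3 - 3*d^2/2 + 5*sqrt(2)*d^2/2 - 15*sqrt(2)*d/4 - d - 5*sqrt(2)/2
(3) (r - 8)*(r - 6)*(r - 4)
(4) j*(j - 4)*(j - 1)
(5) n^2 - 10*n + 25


(1) = z^2 + 17*z/2 + 35/2
(2) = (d - 2)*(d + 1/2)*(d + 5*sqrt(2)/2)
(3) = r^3 - 18*r^2 + 104*r - 192
(4) = j^3 - 5*j^2 + 4*j
(5) = (n - 5)^2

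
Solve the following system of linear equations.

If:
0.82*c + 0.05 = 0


Then:
c = -0.06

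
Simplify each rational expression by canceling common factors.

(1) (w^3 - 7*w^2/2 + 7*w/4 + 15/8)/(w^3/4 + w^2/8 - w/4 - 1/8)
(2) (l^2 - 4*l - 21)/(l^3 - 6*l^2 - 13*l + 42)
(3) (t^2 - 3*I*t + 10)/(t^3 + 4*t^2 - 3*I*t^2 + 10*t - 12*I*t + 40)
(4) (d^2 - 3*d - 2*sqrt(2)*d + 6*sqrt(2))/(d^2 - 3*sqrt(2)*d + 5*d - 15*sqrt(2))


(1) = (4*w^2 - 16*w + 15)/(w^2 - 1)
(2) = 1/(l - 2)
(3) = 1/(t + 4)
(4) = (d^2 + d*(-3 - 2*sqrt(2)) + 6*sqrt(2))/(d^2 + d*(5 - 3*sqrt(2)) - 15*sqrt(2))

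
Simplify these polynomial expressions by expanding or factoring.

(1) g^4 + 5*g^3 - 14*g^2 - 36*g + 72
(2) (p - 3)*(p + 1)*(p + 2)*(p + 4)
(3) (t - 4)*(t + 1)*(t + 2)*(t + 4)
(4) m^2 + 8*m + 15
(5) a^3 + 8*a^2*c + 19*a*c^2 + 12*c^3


(1) = (g - 2)^2*(g + 3)*(g + 6)
(2) = p^4 + 4*p^3 - 7*p^2 - 34*p - 24
(3) = t^4 + 3*t^3 - 14*t^2 - 48*t - 32
(4) = (m + 3)*(m + 5)
(5) = (a + c)*(a + 3*c)*(a + 4*c)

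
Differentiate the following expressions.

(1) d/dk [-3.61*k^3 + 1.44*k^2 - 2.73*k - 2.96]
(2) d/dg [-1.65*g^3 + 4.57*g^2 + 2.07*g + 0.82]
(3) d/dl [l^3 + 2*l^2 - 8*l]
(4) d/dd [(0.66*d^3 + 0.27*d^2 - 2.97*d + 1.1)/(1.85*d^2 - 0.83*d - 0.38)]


(1) = -10.83*k^2 + 2.88*k - 2.73
(2) = -4.95*g^2 + 9.14*g + 2.07
(3) = 3*l^2 + 4*l - 8
(4) = (1.221*d^4 - 1.0956*d^3 + 4.518*d^2 - 4.2752*d + 2.0416)/(3.4225*d^4 - 3.071*d^3 - 0.7171*d^2 + 0.6308*d + 0.1444)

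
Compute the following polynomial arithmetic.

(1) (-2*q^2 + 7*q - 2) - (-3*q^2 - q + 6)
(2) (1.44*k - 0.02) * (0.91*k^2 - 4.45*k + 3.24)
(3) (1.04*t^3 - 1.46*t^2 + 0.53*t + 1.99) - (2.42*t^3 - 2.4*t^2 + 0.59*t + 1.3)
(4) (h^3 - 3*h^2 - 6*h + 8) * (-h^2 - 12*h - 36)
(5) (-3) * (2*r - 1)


(1) = q^2 + 8*q - 8
(2) = 1.3104*k^3 - 6.4262*k^2 + 4.7546*k - 0.0648
(3) = -1.38*t^3 + 0.94*t^2 - 0.06*t + 0.69
(4) = -h^5 - 9*h^4 + 6*h^3 + 172*h^2 + 120*h - 288
(5) = 3 - 6*r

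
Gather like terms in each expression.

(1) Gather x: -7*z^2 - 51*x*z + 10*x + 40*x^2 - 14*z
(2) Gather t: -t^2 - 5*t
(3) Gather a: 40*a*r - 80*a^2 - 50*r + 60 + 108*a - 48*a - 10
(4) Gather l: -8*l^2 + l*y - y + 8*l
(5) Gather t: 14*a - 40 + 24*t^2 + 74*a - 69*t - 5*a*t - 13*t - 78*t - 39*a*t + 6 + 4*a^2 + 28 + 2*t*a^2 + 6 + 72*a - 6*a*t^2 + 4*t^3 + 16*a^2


(1) = 40*x^2 + x*(10 - 51*z) - 7*z^2 - 14*z
(2) = -t^2 - 5*t
(3) = -80*a^2 + a*(40*r + 60) - 50*r + 50
(4) = -8*l^2 + l*(y + 8) - y
(5) = 20*a^2 + 160*a + 4*t^3 + t^2*(24 - 6*a) + t*(2*a^2 - 44*a - 160)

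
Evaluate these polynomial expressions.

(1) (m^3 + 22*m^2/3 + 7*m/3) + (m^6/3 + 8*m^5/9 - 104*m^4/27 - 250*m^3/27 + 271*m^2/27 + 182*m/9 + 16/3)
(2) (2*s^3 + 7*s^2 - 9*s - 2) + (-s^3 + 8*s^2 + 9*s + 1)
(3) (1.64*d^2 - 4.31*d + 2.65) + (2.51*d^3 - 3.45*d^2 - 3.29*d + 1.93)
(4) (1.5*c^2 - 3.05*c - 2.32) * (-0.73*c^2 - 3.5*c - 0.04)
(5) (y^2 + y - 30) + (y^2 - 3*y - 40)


(1) = m^6/3 + 8*m^5/9 - 104*m^4/27 - 223*m^3/27 + 469*m^2/27 + 203*m/9 + 16/3
(2) = s^3 + 15*s^2 - 1
(3) = 2.51*d^3 - 1.81*d^2 - 7.6*d + 4.58
(4) = -1.095*c^4 - 3.0235*c^3 + 12.3086*c^2 + 8.242*c + 0.0928
(5) = 2*y^2 - 2*y - 70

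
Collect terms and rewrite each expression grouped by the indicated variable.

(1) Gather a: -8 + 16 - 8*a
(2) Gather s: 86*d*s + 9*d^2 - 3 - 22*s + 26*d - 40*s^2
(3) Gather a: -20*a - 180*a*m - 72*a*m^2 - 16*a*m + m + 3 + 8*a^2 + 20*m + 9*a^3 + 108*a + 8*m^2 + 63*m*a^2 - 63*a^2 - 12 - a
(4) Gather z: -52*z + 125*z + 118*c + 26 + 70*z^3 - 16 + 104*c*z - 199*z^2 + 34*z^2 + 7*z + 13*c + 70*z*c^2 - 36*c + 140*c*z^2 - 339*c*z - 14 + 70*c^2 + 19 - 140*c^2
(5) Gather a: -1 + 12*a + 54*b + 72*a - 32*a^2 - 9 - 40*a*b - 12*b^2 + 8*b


(1) = 8 - 8*a
(2) = 9*d^2 + 26*d - 40*s^2 + s*(86*d - 22) - 3
(3) = 9*a^3 + a^2*(63*m - 55) + a*(-72*m^2 - 196*m + 87) + 8*m^2 + 21*m - 9
(4) = -70*c^2 + 95*c + 70*z^3 + z^2*(140*c - 165) + z*(70*c^2 - 235*c + 80) + 15
(5) = -32*a^2 + a*(84 - 40*b) - 12*b^2 + 62*b - 10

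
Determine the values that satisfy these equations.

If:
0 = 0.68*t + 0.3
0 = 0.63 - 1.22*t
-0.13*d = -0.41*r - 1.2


Then:
No Solution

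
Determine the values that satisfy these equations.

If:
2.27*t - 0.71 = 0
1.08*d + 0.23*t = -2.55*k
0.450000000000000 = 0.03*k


Then:
d = -35.48
k = 15.00
t = 0.31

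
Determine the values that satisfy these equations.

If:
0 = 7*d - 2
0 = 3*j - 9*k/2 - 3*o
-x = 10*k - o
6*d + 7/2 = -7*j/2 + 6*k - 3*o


Then:
d = 2/7
j = -42*x/257 - 1679/1799
k = -26*x/257 - 146/1799
o = -3*x/257 - 1460/1799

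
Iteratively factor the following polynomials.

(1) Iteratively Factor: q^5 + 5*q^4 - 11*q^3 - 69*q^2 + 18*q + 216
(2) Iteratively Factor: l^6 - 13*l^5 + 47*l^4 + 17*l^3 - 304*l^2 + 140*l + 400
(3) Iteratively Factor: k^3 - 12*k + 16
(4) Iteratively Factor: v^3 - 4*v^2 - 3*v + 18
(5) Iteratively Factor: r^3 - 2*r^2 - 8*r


(1) = (q + 3)*(q^4 + 2*q^3 - 17*q^2 - 18*q + 72) = (q + 3)*(q + 4)*(q^3 - 2*q^2 - 9*q + 18) = (q - 2)*(q + 3)*(q + 4)*(q^2 - 9) = (q - 3)*(q - 2)*(q + 3)*(q + 4)*(q + 3)
(2) = (l + 1)*(l^5 - 14*l^4 + 61*l^3 - 44*l^2 - 260*l + 400) = (l + 1)*(l + 2)*(l^4 - 16*l^3 + 93*l^2 - 230*l + 200) = (l - 4)*(l + 1)*(l + 2)*(l^3 - 12*l^2 + 45*l - 50) = (l - 4)*(l - 2)*(l + 1)*(l + 2)*(l^2 - 10*l + 25) = (l - 5)*(l - 4)*(l - 2)*(l + 1)*(l + 2)*(l - 5)
(3) = (k - 2)*(k^2 + 2*k - 8) = (k - 2)^2*(k + 4)
(4) = (v + 2)*(v^2 - 6*v + 9) = (v - 3)*(v + 2)*(v - 3)
(5) = (r - 4)*(r^2 + 2*r) = r*(r - 4)*(r + 2)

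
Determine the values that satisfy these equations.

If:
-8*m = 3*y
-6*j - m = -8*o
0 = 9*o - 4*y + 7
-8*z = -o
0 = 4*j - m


Then:
j = -84/647
m = -336/647
o = -105/647
y = 896/647
z = -105/5176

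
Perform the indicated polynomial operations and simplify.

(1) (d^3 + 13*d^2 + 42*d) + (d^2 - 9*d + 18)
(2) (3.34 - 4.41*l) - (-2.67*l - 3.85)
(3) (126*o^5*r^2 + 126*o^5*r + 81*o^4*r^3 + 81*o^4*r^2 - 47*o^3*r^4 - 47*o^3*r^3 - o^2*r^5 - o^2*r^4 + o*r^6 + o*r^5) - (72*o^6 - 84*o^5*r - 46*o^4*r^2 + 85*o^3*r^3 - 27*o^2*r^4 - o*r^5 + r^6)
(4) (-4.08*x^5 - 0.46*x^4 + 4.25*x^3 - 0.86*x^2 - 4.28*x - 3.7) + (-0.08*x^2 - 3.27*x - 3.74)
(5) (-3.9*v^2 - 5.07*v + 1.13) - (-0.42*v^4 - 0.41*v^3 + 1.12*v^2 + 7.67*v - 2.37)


(1) = d^3 + 14*d^2 + 33*d + 18
(2) = 7.19 - 1.74*l
(3) = -72*o^6 + 126*o^5*r^2 + 210*o^5*r + 81*o^4*r^3 + 127*o^4*r^2 - 47*o^3*r^4 - 132*o^3*r^3 - o^2*r^5 + 26*o^2*r^4 + o*r^6 + 2*o*r^5 - r^6
(4) = -4.08*x^5 - 0.46*x^4 + 4.25*x^3 - 0.94*x^2 - 7.55*x - 7.44
(5) = 0.42*v^4 + 0.41*v^3 - 5.02*v^2 - 12.74*v + 3.5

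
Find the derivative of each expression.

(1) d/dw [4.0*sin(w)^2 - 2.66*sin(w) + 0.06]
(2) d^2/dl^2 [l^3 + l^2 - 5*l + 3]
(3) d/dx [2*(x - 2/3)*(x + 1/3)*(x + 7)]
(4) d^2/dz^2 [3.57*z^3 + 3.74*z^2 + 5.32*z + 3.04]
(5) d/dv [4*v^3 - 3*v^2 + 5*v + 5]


(1) = (8.0*sin(w) - 2.66)*cos(w)
(2) = 6*l + 2
(3) = 6*x^2 + 80*x/3 - 46/9
(4) = 21.42*z + 7.48
(5) = 12*v^2 - 6*v + 5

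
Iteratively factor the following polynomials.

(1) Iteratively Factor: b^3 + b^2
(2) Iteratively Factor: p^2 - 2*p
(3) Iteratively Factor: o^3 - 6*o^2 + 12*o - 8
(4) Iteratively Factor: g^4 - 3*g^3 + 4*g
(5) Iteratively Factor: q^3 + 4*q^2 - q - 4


(1) = (b + 1)*(b^2) = b*(b + 1)*(b)
(2) = (p)*(p - 2)
(3) = (o - 2)*(o^2 - 4*o + 4) = (o - 2)^2*(o - 2)
(4) = (g)*(g^3 - 3*g^2 + 4) = g*(g - 2)*(g^2 - g - 2) = g*(g - 2)^2*(g + 1)
(5) = (q - 1)*(q^2 + 5*q + 4) = (q - 1)*(q + 4)*(q + 1)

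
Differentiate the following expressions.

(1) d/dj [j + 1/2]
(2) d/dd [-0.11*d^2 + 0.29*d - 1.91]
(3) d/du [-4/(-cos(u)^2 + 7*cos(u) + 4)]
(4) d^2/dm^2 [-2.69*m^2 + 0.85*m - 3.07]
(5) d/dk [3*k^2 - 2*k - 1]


(1) = 1
(2) = 0.29 - 0.22*d
(3) = 4*(2*cos(u) - 7)*sin(u)/(sin(u)^2 + 7*cos(u) + 3)^2
(4) = -5.38000000000000
(5) = 6*k - 2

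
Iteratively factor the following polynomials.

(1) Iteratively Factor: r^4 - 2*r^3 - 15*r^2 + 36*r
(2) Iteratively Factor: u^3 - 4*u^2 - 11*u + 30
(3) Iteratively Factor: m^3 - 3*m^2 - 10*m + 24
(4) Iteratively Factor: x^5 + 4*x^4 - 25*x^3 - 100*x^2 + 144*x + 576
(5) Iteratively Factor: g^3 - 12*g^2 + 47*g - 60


(1) = (r + 4)*(r^3 - 6*r^2 + 9*r) = r*(r + 4)*(r^2 - 6*r + 9) = r*(r - 3)*(r + 4)*(r - 3)
(2) = (u - 5)*(u^2 + u - 6) = (u - 5)*(u - 2)*(u + 3)
(3) = (m - 2)*(m^2 - m - 12) = (m - 2)*(m + 3)*(m - 4)
(4) = (x + 4)*(x^4 - 25*x^2 + 144) = (x + 4)^2*(x^3 - 4*x^2 - 9*x + 36) = (x - 3)*(x + 4)^2*(x^2 - x - 12) = (x - 4)*(x - 3)*(x + 4)^2*(x + 3)
(5) = (g - 5)*(g^2 - 7*g + 12) = (g - 5)*(g - 4)*(g - 3)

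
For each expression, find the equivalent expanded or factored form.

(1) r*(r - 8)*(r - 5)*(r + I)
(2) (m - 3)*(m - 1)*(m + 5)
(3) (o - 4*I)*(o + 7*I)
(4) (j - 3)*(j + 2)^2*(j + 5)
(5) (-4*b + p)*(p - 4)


(1) = r^4 - 13*r^3 + I*r^3 + 40*r^2 - 13*I*r^2 + 40*I*r
(2) = m^3 + m^2 - 17*m + 15
(3) = o^2 + 3*I*o + 28
(4) = j^4 + 6*j^3 - 3*j^2 - 52*j - 60
(5) = -4*b*p + 16*b + p^2 - 4*p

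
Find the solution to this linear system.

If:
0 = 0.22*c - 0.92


Then:
c = 4.18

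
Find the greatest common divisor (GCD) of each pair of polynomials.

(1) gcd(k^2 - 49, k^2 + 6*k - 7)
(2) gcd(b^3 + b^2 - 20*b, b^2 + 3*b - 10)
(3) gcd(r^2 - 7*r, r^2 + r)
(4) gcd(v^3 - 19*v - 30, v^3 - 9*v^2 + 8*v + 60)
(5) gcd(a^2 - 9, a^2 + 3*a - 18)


(1) = k + 7
(2) = b + 5
(3) = r
(4) = gcd((v - 5)*(v + 2)*(v + 3), (v - 6)*(v - 5)*(v + 2)) = v^2 - 3*v - 10
(5) = a - 3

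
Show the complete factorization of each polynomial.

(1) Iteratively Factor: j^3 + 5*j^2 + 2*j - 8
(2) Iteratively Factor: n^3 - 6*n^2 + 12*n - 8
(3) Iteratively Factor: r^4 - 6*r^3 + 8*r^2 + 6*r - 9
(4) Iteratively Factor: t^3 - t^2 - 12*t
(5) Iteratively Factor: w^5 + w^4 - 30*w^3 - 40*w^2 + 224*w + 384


(1) = (j + 2)*(j^2 + 3*j - 4) = (j + 2)*(j + 4)*(j - 1)
(2) = (n - 2)*(n^2 - 4*n + 4) = (n - 2)^2*(n - 2)
(3) = (r - 1)*(r^3 - 5*r^2 + 3*r + 9) = (r - 3)*(r - 1)*(r^2 - 2*r - 3) = (r - 3)*(r - 1)*(r + 1)*(r - 3)
(4) = (t)*(t^2 - t - 12) = t*(t - 4)*(t + 3)
(5) = (w - 4)*(w^4 + 5*w^3 - 10*w^2 - 80*w - 96) = (w - 4)^2*(w^3 + 9*w^2 + 26*w + 24) = (w - 4)^2*(w + 4)*(w^2 + 5*w + 6) = (w - 4)^2*(w + 3)*(w + 4)*(w + 2)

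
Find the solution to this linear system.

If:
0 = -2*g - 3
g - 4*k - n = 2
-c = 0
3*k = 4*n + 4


Then:
c = 0
g = -3/2
k = -10/19
n = -53/38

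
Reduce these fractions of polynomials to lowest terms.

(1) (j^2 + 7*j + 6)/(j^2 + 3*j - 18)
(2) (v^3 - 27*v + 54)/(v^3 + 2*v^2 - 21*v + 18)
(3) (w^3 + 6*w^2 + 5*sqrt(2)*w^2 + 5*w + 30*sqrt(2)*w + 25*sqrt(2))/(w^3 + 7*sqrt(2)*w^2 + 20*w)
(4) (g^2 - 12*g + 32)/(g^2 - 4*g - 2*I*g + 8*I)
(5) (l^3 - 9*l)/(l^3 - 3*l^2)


(1) = (j + 1)/(j - 3)
(2) = (v - 3)/(v - 1)
(3) = (w^2 + 6*w + 5)/(w^2 + 2*sqrt(2)*w)
(4) = (g - 8)/(g - 2*I)
(5) = (l + 3)/l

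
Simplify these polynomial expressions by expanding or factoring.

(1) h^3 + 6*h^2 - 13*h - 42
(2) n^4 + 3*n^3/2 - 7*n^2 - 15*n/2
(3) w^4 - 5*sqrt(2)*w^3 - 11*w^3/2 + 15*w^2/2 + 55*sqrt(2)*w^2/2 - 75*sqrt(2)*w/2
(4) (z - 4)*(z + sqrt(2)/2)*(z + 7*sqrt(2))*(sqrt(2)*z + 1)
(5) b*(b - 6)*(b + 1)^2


(1) = (h - 3)*(h + 2)*(h + 7)
(2) = n*(n - 5/2)*(n + 1)*(n + 3)
(3) = w*(w - 3)*(w - 5/2)*(w - 5*sqrt(2))
(4) = sqrt(2)*z^4 - 4*sqrt(2)*z^3 + 16*z^3 - 64*z^2 + 29*sqrt(2)*z^2/2 - 58*sqrt(2)*z + 7*z - 28
(5) = b^4 - 4*b^3 - 11*b^2 - 6*b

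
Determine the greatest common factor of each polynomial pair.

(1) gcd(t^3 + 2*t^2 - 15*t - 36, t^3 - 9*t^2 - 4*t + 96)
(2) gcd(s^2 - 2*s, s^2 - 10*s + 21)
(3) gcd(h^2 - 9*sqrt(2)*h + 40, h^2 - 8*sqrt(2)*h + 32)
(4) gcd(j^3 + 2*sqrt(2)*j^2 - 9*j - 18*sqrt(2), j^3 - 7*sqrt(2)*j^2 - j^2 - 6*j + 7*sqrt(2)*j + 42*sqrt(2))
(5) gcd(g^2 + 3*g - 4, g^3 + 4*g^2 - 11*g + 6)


(1) = gcd((t - 4)*(t + 3)^2, (t - 8)*(t - 4)*(t + 3)) = t^2 - t - 12
(2) = 1
(3) = gcd((h - 5*sqrt(2))*(h - 4*sqrt(2)), (h - 4*sqrt(2))^2) = h - 4*sqrt(2)
(4) = gcd((j - 3)*(j + 3)*(j + 2*sqrt(2)), (j - 3)*(j + 2)*(j - 7*sqrt(2))) = j - 3
(5) = gcd((g - 1)*(g + 4), (g - 1)^2*(g + 6)) = g - 1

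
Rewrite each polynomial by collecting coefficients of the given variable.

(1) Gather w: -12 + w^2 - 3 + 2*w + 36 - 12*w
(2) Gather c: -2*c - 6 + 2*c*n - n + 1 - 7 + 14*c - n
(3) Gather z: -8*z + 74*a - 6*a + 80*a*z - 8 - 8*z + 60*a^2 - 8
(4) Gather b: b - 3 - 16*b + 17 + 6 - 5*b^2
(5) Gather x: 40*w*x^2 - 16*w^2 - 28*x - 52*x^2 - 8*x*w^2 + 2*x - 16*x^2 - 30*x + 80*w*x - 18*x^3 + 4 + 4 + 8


(1) = w^2 - 10*w + 21
(2) = c*(2*n + 12) - 2*n - 12
(3) = 60*a^2 + 68*a + z*(80*a - 16) - 16
(4) = -5*b^2 - 15*b + 20
(5) = -16*w^2 - 18*x^3 + x^2*(40*w - 68) + x*(-8*w^2 + 80*w - 56) + 16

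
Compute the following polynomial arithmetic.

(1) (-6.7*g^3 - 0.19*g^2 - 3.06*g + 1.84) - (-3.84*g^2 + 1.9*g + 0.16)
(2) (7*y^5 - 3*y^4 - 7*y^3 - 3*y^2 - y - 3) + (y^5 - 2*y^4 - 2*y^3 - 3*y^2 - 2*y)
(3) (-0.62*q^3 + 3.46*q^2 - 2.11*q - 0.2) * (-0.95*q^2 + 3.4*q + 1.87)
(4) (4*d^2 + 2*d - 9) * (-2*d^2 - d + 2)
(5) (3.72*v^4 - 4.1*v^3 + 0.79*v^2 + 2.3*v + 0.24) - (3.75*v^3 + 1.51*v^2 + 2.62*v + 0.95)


(1) = -6.7*g^3 + 3.65*g^2 - 4.96*g + 1.68
(2) = 8*y^5 - 5*y^4 - 9*y^3 - 6*y^2 - 3*y - 3
(3) = 0.589*q^5 - 5.395*q^4 + 12.6091*q^3 - 0.5138*q^2 - 4.6257*q - 0.374
(4) = -8*d^4 - 8*d^3 + 24*d^2 + 13*d - 18
(5) = 3.72*v^4 - 7.85*v^3 - 0.72*v^2 - 0.32*v - 0.71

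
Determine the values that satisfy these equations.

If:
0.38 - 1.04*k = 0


Then:
k = 0.37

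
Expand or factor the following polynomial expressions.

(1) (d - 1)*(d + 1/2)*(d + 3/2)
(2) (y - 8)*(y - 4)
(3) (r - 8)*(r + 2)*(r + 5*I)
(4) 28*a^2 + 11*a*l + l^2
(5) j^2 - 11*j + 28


(1) = d^3 + d^2 - 5*d/4 - 3/4
(2) = y^2 - 12*y + 32
(3) = r^3 - 6*r^2 + 5*I*r^2 - 16*r - 30*I*r - 80*I
(4) = (4*a + l)*(7*a + l)
(5) = (j - 7)*(j - 4)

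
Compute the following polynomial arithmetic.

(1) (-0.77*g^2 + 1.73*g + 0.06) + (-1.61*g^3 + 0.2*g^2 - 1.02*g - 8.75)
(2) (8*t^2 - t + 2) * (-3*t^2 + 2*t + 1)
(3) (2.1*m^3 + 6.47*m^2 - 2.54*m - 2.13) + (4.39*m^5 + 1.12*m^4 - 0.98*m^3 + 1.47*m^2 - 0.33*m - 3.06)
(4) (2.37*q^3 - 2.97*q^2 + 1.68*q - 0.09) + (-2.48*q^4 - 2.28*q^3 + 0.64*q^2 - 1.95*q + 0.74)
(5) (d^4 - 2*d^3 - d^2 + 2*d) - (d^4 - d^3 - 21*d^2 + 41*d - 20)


(1) = -1.61*g^3 - 0.57*g^2 + 0.71*g - 8.69
(2) = -24*t^4 + 19*t^3 + 3*t + 2
(3) = 4.39*m^5 + 1.12*m^4 + 1.12*m^3 + 7.94*m^2 - 2.87*m - 5.19
(4) = -2.48*q^4 + 0.09*q^3 - 2.33*q^2 - 0.27*q + 0.65
(5) = -d^3 + 20*d^2 - 39*d + 20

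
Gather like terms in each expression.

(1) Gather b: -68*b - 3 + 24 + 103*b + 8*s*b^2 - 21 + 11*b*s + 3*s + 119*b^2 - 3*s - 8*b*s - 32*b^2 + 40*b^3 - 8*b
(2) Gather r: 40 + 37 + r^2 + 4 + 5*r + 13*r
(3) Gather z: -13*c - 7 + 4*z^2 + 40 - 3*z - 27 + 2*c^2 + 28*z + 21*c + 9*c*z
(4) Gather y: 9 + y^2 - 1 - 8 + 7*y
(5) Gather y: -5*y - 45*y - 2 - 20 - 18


(1) = 40*b^3 + b^2*(8*s + 87) + b*(3*s + 27)
(2) = r^2 + 18*r + 81
(3) = 2*c^2 + 8*c + 4*z^2 + z*(9*c + 25) + 6
(4) = y^2 + 7*y
(5) = -50*y - 40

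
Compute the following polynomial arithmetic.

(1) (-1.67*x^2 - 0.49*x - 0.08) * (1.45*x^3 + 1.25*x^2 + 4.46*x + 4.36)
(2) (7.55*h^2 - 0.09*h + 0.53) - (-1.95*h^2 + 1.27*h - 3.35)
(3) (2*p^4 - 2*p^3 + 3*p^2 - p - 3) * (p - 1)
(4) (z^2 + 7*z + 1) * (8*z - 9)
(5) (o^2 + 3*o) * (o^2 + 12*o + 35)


(1) = -2.4215*x^5 - 2.798*x^4 - 8.1767*x^3 - 9.5666*x^2 - 2.4932*x - 0.3488
(2) = 9.5*h^2 - 1.36*h + 3.88
(3) = 2*p^5 - 4*p^4 + 5*p^3 - 4*p^2 - 2*p + 3
(4) = 8*z^3 + 47*z^2 - 55*z - 9
(5) = o^4 + 15*o^3 + 71*o^2 + 105*o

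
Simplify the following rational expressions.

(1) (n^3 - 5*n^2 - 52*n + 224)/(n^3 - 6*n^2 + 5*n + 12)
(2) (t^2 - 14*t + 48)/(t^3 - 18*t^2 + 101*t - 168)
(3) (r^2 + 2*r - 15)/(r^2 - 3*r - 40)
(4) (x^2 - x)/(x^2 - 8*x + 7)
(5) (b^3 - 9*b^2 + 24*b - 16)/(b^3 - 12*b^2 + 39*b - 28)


(1) = (n^2 - n - 56)/(n^2 - 2*n - 3)
(2) = (t - 6)/(t^2 - 10*t + 21)
(3) = (r - 3)/(r - 8)
(4) = x/(x - 7)
(5) = (b - 4)/(b - 7)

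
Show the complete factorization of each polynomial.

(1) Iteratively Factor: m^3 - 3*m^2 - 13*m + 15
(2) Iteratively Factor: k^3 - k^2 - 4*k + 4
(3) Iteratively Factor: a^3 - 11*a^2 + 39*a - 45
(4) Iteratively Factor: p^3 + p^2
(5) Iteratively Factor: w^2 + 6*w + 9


(1) = (m - 1)*(m^2 - 2*m - 15) = (m - 1)*(m + 3)*(m - 5)
(2) = (k - 2)*(k^2 + k - 2) = (k - 2)*(k - 1)*(k + 2)
(3) = (a - 5)*(a^2 - 6*a + 9) = (a - 5)*(a - 3)*(a - 3)
(4) = (p)*(p^2 + p) = p*(p + 1)*(p)
(5) = (w + 3)*(w + 3)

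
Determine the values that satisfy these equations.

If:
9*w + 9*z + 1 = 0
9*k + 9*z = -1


Then:
k = -z - 1/9
w = -z - 1/9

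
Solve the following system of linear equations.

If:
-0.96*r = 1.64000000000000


Then:
r = -1.71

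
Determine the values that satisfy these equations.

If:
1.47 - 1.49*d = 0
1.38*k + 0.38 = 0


Then:
d = 0.99
k = -0.28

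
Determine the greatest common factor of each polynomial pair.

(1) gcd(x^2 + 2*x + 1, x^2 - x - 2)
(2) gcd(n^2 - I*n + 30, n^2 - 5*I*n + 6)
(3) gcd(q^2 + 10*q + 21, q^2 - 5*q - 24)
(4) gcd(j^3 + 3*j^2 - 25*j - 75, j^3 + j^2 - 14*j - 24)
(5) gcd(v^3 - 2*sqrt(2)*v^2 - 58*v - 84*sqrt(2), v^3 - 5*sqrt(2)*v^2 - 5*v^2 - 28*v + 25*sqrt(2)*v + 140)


(1) = x + 1
(2) = gcd((n - 6*I)*(n + 5*I), (n - 6*I)*(n + I)) = n - 6*I
(3) = q + 3
(4) = j + 3
(5) = v^2 - 5*sqrt(2)*v - 28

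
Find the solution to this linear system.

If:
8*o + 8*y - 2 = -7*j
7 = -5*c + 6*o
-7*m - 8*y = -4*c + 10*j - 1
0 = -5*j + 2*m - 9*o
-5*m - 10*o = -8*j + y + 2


Then:
c = -66863/46237
j = -13266/46237
m = -41157/46237
o = -1776/46237
y = 24943/46237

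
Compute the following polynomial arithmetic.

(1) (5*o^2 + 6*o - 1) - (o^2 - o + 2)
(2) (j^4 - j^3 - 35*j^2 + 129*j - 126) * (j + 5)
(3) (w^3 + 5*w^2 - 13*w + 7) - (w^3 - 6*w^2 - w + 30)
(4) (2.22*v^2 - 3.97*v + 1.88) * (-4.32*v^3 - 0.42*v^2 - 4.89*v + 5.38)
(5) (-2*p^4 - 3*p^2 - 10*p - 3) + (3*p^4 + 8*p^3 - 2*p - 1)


(1) = 4*o^2 + 7*o - 3
(2) = j^5 + 4*j^4 - 40*j^3 - 46*j^2 + 519*j - 630
(3) = 11*w^2 - 12*w - 23
(4) = -9.5904*v^5 + 16.218*v^4 - 17.31*v^3 + 30.5673*v^2 - 30.5518*v + 10.1144
(5) = p^4 + 8*p^3 - 3*p^2 - 12*p - 4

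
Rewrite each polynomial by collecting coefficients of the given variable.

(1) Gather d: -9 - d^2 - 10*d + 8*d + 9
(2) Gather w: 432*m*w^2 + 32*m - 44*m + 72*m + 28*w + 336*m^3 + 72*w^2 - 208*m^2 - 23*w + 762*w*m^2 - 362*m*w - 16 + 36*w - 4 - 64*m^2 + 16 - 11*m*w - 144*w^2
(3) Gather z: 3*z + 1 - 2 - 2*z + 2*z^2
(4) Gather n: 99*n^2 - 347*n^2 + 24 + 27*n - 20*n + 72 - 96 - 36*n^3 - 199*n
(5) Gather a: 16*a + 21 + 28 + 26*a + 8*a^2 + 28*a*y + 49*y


(1) = -d^2 - 2*d
(2) = 336*m^3 - 272*m^2 + 60*m + w^2*(432*m - 72) + w*(762*m^2 - 373*m + 41) - 4
(3) = 2*z^2 + z - 1
(4) = -36*n^3 - 248*n^2 - 192*n
(5) = 8*a^2 + a*(28*y + 42) + 49*y + 49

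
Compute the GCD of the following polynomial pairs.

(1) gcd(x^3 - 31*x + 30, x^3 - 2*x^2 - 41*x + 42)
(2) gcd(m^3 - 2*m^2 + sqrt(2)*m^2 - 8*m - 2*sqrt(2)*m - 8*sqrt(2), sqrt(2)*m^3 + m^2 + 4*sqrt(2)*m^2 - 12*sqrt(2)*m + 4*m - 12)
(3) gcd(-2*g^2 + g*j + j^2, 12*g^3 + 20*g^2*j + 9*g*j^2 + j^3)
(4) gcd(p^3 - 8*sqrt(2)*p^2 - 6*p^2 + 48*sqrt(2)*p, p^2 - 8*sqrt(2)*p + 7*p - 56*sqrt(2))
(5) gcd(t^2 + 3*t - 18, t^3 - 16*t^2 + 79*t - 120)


(1) = x^2 + 5*x - 6
(2) = 1
(3) = 2*g + j
(4) = gcd(p*(p - 6)*(p - 8*sqrt(2)), (p + 7)*(p - 8*sqrt(2))) = p - 8*sqrt(2)
(5) = t - 3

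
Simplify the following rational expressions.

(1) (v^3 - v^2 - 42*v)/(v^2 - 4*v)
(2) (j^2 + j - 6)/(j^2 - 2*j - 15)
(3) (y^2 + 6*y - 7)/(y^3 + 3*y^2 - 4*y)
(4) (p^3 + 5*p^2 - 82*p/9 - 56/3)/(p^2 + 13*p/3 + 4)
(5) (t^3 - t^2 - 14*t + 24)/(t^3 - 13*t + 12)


(1) = (v^2 - v - 42)/(v - 4)
(2) = (j - 2)/(j - 5)
(3) = (y + 7)/(y^2 + 4*y)
(4) = (3*p^2 + 11*p - 42)/(3*p + 9)
(5) = (t - 2)/(t - 1)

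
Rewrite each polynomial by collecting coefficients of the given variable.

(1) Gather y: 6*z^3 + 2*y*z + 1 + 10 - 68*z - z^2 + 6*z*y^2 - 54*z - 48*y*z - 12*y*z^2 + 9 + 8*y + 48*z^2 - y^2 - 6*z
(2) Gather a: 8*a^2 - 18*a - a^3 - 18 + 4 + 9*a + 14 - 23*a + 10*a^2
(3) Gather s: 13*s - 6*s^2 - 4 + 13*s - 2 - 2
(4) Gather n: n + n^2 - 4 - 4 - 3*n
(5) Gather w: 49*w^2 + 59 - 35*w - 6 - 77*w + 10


(1) = y^2*(6*z - 1) + y*(-12*z^2 - 46*z + 8) + 6*z^3 + 47*z^2 - 128*z + 20
(2) = -a^3 + 18*a^2 - 32*a
(3) = -6*s^2 + 26*s - 8
(4) = n^2 - 2*n - 8
(5) = 49*w^2 - 112*w + 63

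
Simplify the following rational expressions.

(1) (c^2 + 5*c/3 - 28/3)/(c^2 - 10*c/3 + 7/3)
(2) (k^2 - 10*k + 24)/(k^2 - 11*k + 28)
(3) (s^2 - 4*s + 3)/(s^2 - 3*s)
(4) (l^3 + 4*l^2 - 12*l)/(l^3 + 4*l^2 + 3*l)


(1) = (c + 4)/(c - 1)
(2) = (k - 6)/(k - 7)
(3) = (s - 1)/s
(4) = (l^2 + 4*l - 12)/(l^2 + 4*l + 3)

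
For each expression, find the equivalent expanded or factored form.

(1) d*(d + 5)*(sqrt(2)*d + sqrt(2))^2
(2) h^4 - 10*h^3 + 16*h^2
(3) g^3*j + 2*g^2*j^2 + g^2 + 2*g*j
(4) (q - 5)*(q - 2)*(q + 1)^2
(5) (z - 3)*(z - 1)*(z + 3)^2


(1) = 2*d^4 + 14*d^3 + 22*d^2 + 10*d
(2) = h^2*(h - 8)*(h - 2)
(3) = g*(g + 2*j)*(g*j + 1)
(4) = q^4 - 5*q^3 - 3*q^2 + 13*q + 10
(5) = z^4 + 2*z^3 - 12*z^2 - 18*z + 27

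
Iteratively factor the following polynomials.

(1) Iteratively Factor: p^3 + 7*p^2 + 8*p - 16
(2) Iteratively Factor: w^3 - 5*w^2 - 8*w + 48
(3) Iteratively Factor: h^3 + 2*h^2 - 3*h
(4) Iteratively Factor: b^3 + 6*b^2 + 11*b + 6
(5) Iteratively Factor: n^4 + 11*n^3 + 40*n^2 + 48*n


(1) = (p + 4)*(p^2 + 3*p - 4) = (p + 4)^2*(p - 1)
(2) = (w + 3)*(w^2 - 8*w + 16) = (w - 4)*(w + 3)*(w - 4)
(3) = (h + 3)*(h^2 - h) = h*(h + 3)*(h - 1)
(4) = (b + 1)*(b^2 + 5*b + 6) = (b + 1)*(b + 2)*(b + 3)
(5) = (n + 4)*(n^3 + 7*n^2 + 12*n) = (n + 3)*(n + 4)*(n^2 + 4*n) = (n + 3)*(n + 4)^2*(n)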